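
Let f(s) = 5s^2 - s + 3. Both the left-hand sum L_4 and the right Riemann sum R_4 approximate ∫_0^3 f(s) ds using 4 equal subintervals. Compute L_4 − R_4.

L_4 = 35.15625.
R_4 = 66.65625.
L_4 − R_4 = -31.5.

-31.5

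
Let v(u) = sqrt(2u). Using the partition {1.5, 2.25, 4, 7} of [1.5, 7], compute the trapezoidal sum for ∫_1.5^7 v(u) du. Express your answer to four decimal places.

Subinterval widths: 0.75, 1.75, 3.
v(1.5) ≈ 1.7321, v(2.25) ≈ 2.1213, v(4) ≈ 2.8284, v(7) ≈ 3.7417.
On each subinterval the trapezoid contributes (Δu_i/2)·[v(u_{i-1}) + v(u_i)].
Sum ≈ 15.6312.

15.6312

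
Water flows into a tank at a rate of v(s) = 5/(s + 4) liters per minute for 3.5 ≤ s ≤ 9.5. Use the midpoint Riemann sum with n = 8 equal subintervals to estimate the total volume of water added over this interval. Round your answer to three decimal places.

Δs = (9.5 − 3.5)/8 = 0.75.
Midpoints: 3.875, 4.625, 5.375, 6.125, 6.875, 7.625, 8.375, 9.125.
v(3.875) = 40/63, v(4.625) = 40/69, v(5.375) = 8/15, v(6.125) = 40/81, v(6.875) = 40/87, v(7.625) = 40/93, v(8.375) = 40/99, v(9.125) = 8/21.
Sum = Δs · [v(3.875) + v(4.625) + v(5.375) + ...].
Sum ≈ 2.937.

2.937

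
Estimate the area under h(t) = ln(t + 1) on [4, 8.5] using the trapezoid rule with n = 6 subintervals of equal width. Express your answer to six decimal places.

Δt = (8.5 − 4)/6 = 0.75.
h(4) ≈ 1.609438, h(4.75) ≈ 1.749200, h(5.5) ≈ 1.871802, h(6.25) ≈ 1.981001, h(7) ≈ 2.079442, h(7.75) ≈ 2.169054, h(8.5) ≈ 2.251292.
T_6 = (Δt/2)·[h(t_0) + 2h(t_1) + ... + 2h(t_{5}) + h(t_6)].
Sum ≈ 8.835648.

8.835648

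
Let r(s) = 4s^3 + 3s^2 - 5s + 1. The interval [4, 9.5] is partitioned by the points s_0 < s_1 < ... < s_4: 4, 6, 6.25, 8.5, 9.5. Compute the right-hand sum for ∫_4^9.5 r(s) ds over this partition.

Subinterval widths: 2, 0.25, 2.25, 1.
Right endpoints: 6, 6.25, 8.5, 9.5.
r(6) = 943, r(6.25) = 1063.5, r(8.5) = 2631.75, r(9.5) = 3653.75.
Sum = Σ Δs_i · r(s_i).
Sum = 11727.0625.

11727.0625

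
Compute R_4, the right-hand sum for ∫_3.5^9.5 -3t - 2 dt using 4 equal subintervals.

Δt = (9.5 − 3.5)/4 = 1.5.
Right endpoints: 5, 6.5, 8, 9.5.
f(5) = -17, f(6.5) = -21.5, f(8) = -26, f(9.5) = -30.5.
Sum = Δt · [f(5) + f(6.5) + f(8) + f(9.5)].
Sum = -142.5.

-142.5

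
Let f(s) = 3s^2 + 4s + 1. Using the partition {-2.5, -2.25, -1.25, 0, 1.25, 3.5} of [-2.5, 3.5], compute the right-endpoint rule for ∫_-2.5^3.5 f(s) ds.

Subinterval widths: 0.25, 1, 1.25, 1.25, 2.25.
Right endpoints: -2.25, -1.25, 0, 1.25, 3.5.
f(-2.25) = 7.1875, f(-1.25) = 0.6875, f(0) = 1, f(1.25) = 10.6875, f(3.5) = 51.75.
Sum = Σ Δs_i · f(s_i).
Sum = 133.53125.

133.53125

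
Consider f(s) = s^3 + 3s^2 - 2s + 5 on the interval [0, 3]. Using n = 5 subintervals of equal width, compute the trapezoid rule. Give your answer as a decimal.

54.6

Δs = (3 − 0)/5 = 0.6.
f(0) = 5, f(0.6) = 5.096, f(1.2) = 8.648, f(1.8) = 16.952, f(2.4) = 31.304, f(3) = 53.
T_5 = (Δs/2)·[f(s_0) + 2f(s_1) + ... + 2f(s_{4}) + f(s_5)].
Sum = 54.6.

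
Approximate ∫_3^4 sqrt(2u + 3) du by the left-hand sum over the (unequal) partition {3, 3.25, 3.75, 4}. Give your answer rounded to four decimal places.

3.1012

Subinterval widths: 0.25, 0.5, 0.25.
Left endpoints: 3, 3.25, 3.75.
f(3) ≈ 3.0000, f(3.25) ≈ 3.0822, f(3.75) ≈ 3.2404.
Sum = Σ Δu_i · f(u_i).
Sum ≈ 3.1012.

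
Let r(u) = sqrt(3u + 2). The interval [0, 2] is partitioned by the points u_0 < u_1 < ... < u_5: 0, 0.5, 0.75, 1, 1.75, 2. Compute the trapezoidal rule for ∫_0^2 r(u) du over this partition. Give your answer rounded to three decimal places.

4.388

Subinterval widths: 0.5, 0.25, 0.25, 0.75, 0.25.
r(0) ≈ 1.414, r(0.5) ≈ 1.871, r(0.75) ≈ 2.062, r(1) ≈ 2.236, r(1.75) ≈ 2.693, r(2) ≈ 2.828.
On each subinterval the trapezoid contributes (Δu_i/2)·[r(u_{i-1}) + r(u_i)].
Sum ≈ 4.388.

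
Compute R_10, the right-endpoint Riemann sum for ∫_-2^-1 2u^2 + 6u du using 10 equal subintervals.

Δu = (-1 − (-2))/10 = 0.1.
Right endpoints: -1.9, -1.8, -1.7, -1.6, -1.5, -1.4, -1.3, -1.2, -1.1, -1.
f(-1.9) = -4.18, f(-1.8) = -4.32, f(-1.7) = -4.42, f(-1.6) = -4.48, f(-1.5) = -4.5, f(-1.4) = -4.48, f(-1.3) = -4.42, f(-1.2) = -4.32, f(-1.1) = -4.18, f(-1) = -4.
Sum = Δu · [f(-1.9) + f(-1.8) + f(-1.7) + ...].
Sum = -4.33.

-4.33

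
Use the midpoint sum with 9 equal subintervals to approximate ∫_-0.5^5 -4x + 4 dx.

-27.5

Δx = (5 − (-0.5))/9 = 11/18.
Midpoints: -7/36, 5/12, 37/36, 59/36, 2.25, 103/36, 125/36, 49/12, 169/36.
f(-7/36) = 43/9, f(5/12) = 7/3, f(37/36) = -1/9, f(59/36) = -23/9, f(2.25) = -5, f(103/36) = -67/9, f(125/36) = -89/9, f(49/12) = -37/3, f(169/36) = -133/9.
Sum = Δx · [f(-7/36) + f(5/12) + f(37/36) + ...].
Sum = -27.5.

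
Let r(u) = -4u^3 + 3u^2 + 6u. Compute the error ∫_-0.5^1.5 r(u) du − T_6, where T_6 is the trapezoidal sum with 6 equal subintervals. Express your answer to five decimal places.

Exact integral: ∫_-0.5^1.5 r(u) du = 4.5.
T_6 ≈ 4.3888889.
Error ≈ 4.5 − 4.3888889 ≈ 0.11111.

0.11111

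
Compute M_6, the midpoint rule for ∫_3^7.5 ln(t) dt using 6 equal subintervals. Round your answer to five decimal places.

Δt = (7.5 − 3)/6 = 0.75.
Midpoints: 3.375, 4.125, 4.875, 5.625, 6.375, 7.125.
f(3.375) ≈ 1.21640, f(4.125) ≈ 1.41707, f(4.875) ≈ 1.58412, f(5.625) ≈ 1.72722, f(6.375) ≈ 1.85238, f(7.125) ≈ 1.96361.
Sum = Δt · [f(3.375) + f(4.125) + f(4.875) + ...].
Sum ≈ 7.32060.

7.32060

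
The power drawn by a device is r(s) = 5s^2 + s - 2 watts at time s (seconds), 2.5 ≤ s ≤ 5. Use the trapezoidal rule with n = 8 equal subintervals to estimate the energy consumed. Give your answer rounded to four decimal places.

186.8701

Δs = (5 − 2.5)/8 = 0.3125.
r(2.5) = 31.75, r(2.8125) = 40.36328125, r(3.125) = 49.953125, r(3.4375) = 60.51953125, r(3.75) = 72.0625, r(4.0625) = 84.58203125, r(4.375) = 98.078125, r(4.6875) = 112.55078125, r(5) = 128.
T_8 = (Δs/2)·[r(s_0) + 2r(s_1) + ... + 2r(s_{7}) + r(s_8)].
Sum ≈ 186.8701.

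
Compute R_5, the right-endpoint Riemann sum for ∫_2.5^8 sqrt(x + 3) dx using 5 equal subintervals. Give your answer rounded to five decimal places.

Δx = (8 − 2.5)/5 = 1.1.
Right endpoints: 3.6, 4.7, 5.8, 6.9, 8.
f(3.6) ≈ 2.56905, f(4.7) ≈ 2.77489, f(5.8) ≈ 2.96648, f(6.9) ≈ 3.14643, f(8) ≈ 3.31662.
Sum = Δx · [f(3.6) + f(4.7) + f(5.8) + f(6.9) + f(8)].
Sum ≈ 16.25081.

16.25081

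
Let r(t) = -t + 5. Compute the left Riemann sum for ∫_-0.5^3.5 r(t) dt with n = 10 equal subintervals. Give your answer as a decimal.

Δt = (3.5 − (-0.5))/10 = 0.4.
Left endpoints: -0.5, -0.1, 0.3, 0.7, 1.1, 1.5, 1.9, 2.3, 2.7, 3.1.
r(-0.5) = 5.5, r(-0.1) = 5.1, r(0.3) = 4.7, r(0.7) = 4.3, r(1.1) = 3.9, r(1.5) = 3.5, r(1.9) = 3.1, r(2.3) = 2.7, r(2.7) = 2.3, r(3.1) = 1.9.
Sum = Δt · [r(-0.5) + r(-0.1) + r(0.3) + ...].
Sum = 14.8.

14.8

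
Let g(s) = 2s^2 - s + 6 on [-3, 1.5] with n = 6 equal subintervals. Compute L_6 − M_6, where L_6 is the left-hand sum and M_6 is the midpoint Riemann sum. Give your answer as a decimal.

8.015625

L_6 = 58.21875.
M_6 = 50.203125.
L_6 − M_6 = 8.015625.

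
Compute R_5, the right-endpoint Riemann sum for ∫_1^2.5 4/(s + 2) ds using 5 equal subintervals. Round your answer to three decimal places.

1.557

Δs = (2.5 − 1)/5 = 0.3.
Right endpoints: 1.3, 1.6, 1.9, 2.2, 2.5.
f(1.3) = 40/33, f(1.6) = 10/9, f(1.9) = 40/39, f(2.2) = 20/21, f(2.5) = 8/9.
Sum = Δs · [f(1.3) + f(1.6) + f(1.9) + f(2.2) + f(2.5)].
Sum ≈ 1.557.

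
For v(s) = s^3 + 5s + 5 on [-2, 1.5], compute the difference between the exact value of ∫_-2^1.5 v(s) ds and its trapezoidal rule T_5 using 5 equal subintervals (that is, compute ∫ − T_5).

Exact integral: ∫_-2^1.5 v(s) ds = 10.390625.
T_5 = 10.17625.
Error = 10.390625 − 10.17625 = 0.214375.

0.214375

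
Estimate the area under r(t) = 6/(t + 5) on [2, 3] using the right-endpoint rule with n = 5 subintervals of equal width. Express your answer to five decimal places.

Δt = (3 − 2)/5 = 0.2.
Right endpoints: 2.2, 2.4, 2.6, 2.8, 3.
r(2.2) = 5/6, r(2.4) = 30/37, r(2.6) = 15/19, r(2.8) = 10/13, r(3) = 0.75.
Sum = Δt · [r(2.2) + r(2.4) + r(2.6) + r(2.8) + r(3)].
Sum ≈ 0.79057.

0.79057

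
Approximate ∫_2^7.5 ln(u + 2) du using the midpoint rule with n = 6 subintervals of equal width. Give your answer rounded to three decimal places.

10.347

Δu = (7.5 − 2)/6 = 11/12.
Midpoints: 59/24, 3.375, 103/24, 125/24, 6.125, 169/24.
f(59/24) ≈ 1.495, f(3.375) ≈ 1.682, f(103/24) ≈ 1.839, f(125/24) ≈ 1.975, f(6.125) ≈ 2.095, f(169/24) ≈ 2.202.
Sum = Δu · [f(59/24) + f(3.375) + f(103/24) + ...].
Sum ≈ 10.347.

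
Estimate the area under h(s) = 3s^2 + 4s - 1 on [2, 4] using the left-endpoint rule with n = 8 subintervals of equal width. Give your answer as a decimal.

72.5625

Δs = (4 − 2)/8 = 0.25.
Left endpoints: 2, 2.25, 2.5, 2.75, 3, 3.25, 3.5, 3.75.
h(2) = 19, h(2.25) = 23.1875, h(2.5) = 27.75, h(2.75) = 32.6875, h(3) = 38, h(3.25) = 43.6875, h(3.5) = 49.75, h(3.75) = 56.1875.
Sum = Δs · [h(2) + h(2.25) + h(2.5) + ...].
Sum = 72.5625.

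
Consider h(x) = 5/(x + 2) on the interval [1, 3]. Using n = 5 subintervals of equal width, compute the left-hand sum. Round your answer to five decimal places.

Δx = (3 − 1)/5 = 0.4.
Left endpoints: 1, 1.4, 1.8, 2.2, 2.6.
h(1) = 5/3, h(1.4) = 25/17, h(1.8) = 25/19, h(2.2) = 25/21, h(2.6) = 25/23.
Sum = Δx · [h(1) + h(1.4) + h(1.8) + h(2.2) + h(2.6)].
Sum ≈ 2.69219.

2.69219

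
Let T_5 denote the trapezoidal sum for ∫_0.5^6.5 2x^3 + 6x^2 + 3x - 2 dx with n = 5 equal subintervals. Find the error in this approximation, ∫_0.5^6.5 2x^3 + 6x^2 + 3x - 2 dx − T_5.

-38.88

Exact integral: ∫_0.5^6.5 f(x) dx = 1492.5.
T_5 = 1531.38.
Error = 1492.5 − 1531.38 = -38.88.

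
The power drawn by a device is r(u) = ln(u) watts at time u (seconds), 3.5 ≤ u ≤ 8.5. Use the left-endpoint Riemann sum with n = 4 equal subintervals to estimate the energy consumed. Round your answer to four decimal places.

Δu = (8.5 − 3.5)/4 = 1.25.
Left endpoints: 3.5, 4.75, 6, 7.25.
r(3.5) ≈ 1.2528, r(4.75) ≈ 1.5581, r(6) ≈ 1.7918, r(7.25) ≈ 1.9810.
Sum = Δu · [r(3.5) + r(4.75) + r(6) + r(7.25)].
Sum ≈ 8.2296.

8.2296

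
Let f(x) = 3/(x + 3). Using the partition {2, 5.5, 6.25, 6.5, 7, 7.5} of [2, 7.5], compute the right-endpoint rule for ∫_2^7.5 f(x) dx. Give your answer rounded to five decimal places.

Subinterval widths: 3.5, 0.75, 0.25, 0.5, 0.5.
Right endpoints: 5.5, 6.25, 6.5, 7, 7.5.
f(5.5) = 6/17, f(6.25) = 12/37, f(6.5) = 6/19, f(7) = 0.3, f(7.5) = 2/7.
Sum = Σ Δx_i · f(x_i).
Sum ≈ 1.85034.

1.85034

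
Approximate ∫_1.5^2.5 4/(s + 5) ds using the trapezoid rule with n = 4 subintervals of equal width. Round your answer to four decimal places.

Δs = (2.5 − 1.5)/4 = 0.25.
f(1.5) = 8/13, f(1.75) = 16/27, f(2) = 4/7, f(2.25) = 16/29, f(2.5) = 8/15.
T_4 = (Δs/2)·[f(s_0) + 2f(s_1) + 2f(s_2) + 2f(s_3) + f(s_4)].
Sum ≈ 0.5725.

0.5725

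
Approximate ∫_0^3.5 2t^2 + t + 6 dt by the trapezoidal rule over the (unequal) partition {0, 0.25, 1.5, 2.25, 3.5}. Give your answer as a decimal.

Subinterval widths: 0.25, 1.25, 0.75, 1.25.
f(0) = 6, f(0.25) = 6.375, f(1.5) = 12, f(2.25) = 18.375, f(3.5) = 34.
On each subinterval the trapezoid contributes (Δt_i/2)·[f(t_{i-1}) + f(t_i)].
Sum = 57.15625.

57.15625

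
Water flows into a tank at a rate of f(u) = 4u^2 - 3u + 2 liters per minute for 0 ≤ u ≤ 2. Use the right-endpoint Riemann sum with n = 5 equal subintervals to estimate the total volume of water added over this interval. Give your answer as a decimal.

Δu = (2 − 0)/5 = 0.4.
Right endpoints: 0.4, 0.8, 1.2, 1.6, 2.
f(0.4) = 1.44, f(0.8) = 2.16, f(1.2) = 4.16, f(1.6) = 7.44, f(2) = 12.
Sum = Δu · [f(0.4) + f(0.8) + f(1.2) + f(1.6) + f(2)].
Sum = 10.88.

10.88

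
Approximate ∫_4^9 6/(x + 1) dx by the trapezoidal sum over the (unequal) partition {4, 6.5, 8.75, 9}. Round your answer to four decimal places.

4.2442

Subinterval widths: 2.5, 2.25, 0.25.
f(4) = 1.2, f(6.5) = 0.8, f(8.75) = 8/13, f(9) = 0.6.
On each subinterval the trapezoid contributes (Δx_i/2)·[f(x_{i-1}) + f(x_i)].
Sum ≈ 4.2442.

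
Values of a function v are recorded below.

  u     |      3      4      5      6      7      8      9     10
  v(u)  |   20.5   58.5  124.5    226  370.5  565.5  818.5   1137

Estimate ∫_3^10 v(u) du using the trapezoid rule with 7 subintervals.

2742.25

Δu = 1.
T_7 = (1/2)·[20.5 + 2·58.5 + 2·124.5 + 2·226 + 2·370.5 + 2·565.5 + 2·818.5 + 1137] = 2742.25.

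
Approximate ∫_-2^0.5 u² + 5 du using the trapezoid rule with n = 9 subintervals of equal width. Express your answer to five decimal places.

15.24048

Δu = (0.5 − (-2))/9 = 5/18.
f(-2) = 9, f(-31/18) = 2581/324, f(-13/9) = 574/81, f(-7/6) = 229/36, f(-8/9) = 469/81, f(-11/18) = 1741/324, f(-1/3) = 46/9, f(-1/18) = 1621/324, f(2/9) = 409/81, f(0.5) = 5.25.
T_9 = (Δu/2)·[f(u_0) + 2f(u_1) + ... + 2f(u_{8}) + f(u_9)].
Sum ≈ 15.24048.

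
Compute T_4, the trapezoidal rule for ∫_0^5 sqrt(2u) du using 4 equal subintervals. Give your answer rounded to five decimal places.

Δu = (5 − 0)/4 = 1.25.
f(0) ≈ 0.00000, f(1.25) ≈ 1.58114, f(2.5) ≈ 2.23607, f(3.75) ≈ 2.73861, f(5) ≈ 3.16228.
T_4 = (Δu/2)·[f(u_0) + 2f(u_1) + 2f(u_2) + 2f(u_3) + f(u_4)].
Sum ≈ 10.17120.

10.17120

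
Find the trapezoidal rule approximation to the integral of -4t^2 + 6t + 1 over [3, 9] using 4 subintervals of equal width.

Δt = (9 − 3)/4 = 1.5.
f(3) = -17, f(4.5) = -53, f(6) = -107, f(7.5) = -179, f(9) = -269.
T_4 = (Δt/2)·[f(t_0) + 2f(t_1) + 2f(t_2) + 2f(t_3) + f(t_4)].
Sum = -723.

-723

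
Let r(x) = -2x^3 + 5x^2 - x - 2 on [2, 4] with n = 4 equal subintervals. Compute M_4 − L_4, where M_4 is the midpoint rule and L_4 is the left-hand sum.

-11.875

M_4 = -36.125.
L_4 = -24.25.
M_4 − L_4 = -11.875.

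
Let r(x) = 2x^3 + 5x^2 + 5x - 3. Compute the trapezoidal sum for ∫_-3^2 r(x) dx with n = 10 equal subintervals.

-1.25

Δx = (2 − (-3))/10 = 0.5.
r(-3) = -27, r(-2.5) = -15.5, r(-2) = -9, r(-1.5) = -6, r(-1) = -5, r(-0.5) = -4.5, r(0) = -3, r(0.5) = 1, r(1) = 9, r(1.5) = 22.5, r(2) = 43.
T_10 = (Δx/2)·[r(x_0) + 2r(x_1) + ... + 2r(x_{9}) + r(x_10)].
Sum = -1.25.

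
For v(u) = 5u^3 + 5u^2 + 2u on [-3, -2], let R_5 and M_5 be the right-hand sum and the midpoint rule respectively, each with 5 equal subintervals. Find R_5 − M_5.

R_5 = -47.6.
M_5 = -54.475.
R_5 − M_5 = 6.875.

6.875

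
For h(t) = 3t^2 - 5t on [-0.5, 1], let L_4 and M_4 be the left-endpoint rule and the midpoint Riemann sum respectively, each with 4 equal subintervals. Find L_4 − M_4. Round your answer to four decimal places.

1.1426

L_4 = 0.33984375.
M_4 ≈ -0.802734.
L_4 − M_4 ≈ 1.1426.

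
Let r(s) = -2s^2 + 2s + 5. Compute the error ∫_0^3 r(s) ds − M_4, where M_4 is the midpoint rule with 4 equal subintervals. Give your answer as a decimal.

-0.28125

Exact integral: ∫_0^3 r(s) ds = 6.
M_4 = 6.28125.
Error = 6 − 6.28125 = -0.28125.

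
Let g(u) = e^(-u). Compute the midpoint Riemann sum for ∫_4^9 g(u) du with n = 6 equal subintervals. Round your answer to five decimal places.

Δu = (9 − 4)/6 = 5/6.
Midpoints: 53/12, 5.25, 73/12, 83/12, 7.75, 103/12.
g(53/12) ≈ 0.01207, g(5.25) ≈ 0.00525, g(73/12) ≈ 0.00228, g(83/12) ≈ 0.00099, g(7.75) ≈ 0.00043, g(103/12) ≈ 0.00019.
Sum = Δu · [g(53/12) + g(5.25) + g(73/12) + ...].
Sum ≈ 0.01768.

0.01768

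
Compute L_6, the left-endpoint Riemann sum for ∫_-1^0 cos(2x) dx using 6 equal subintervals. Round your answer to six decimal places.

0.332419

Δx = (0 − (-1))/6 = 1/6.
Left endpoints: -1, -5/6, -2/3, -0.5, -1/3, -1/6.
f(-1) ≈ -0.416147, f(-5/6) ≈ -0.095724, f(-2/3) ≈ 0.235238, f(-0.5) ≈ 0.540302, f(-1/3) ≈ 0.785887, f(-1/6) ≈ 0.944957.
Sum = Δx · [f(-1) + f(-5/6) + f(-2/3) + ...].
Sum ≈ 0.332419.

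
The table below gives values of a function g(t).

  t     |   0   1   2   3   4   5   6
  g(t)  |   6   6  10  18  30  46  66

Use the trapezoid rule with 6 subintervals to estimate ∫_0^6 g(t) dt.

146

Δt = 1.
T_6 = (1/2)·[6 + 2·6 + 2·10 + 2·18 + 2·30 + 2·46 + 66] = 146.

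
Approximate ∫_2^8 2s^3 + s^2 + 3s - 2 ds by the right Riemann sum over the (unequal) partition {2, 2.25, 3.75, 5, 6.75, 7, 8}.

3047.90625

Subinterval widths: 0.25, 1.5, 1.25, 1.75, 0.25, 1.
Right endpoints: 2.25, 3.75, 5, 6.75, 7, 8.
f(2.25) = 32.59375, f(3.75) = 128.78125, f(5) = 288, f(6.75) = 678.90625, f(7) = 754, f(8) = 1110.
Sum = Σ Δs_i · f(s_i).
Sum = 3047.90625.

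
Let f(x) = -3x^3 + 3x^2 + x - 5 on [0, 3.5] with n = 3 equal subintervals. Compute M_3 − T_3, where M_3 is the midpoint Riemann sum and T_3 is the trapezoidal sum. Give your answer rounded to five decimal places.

15.18490

M_3 ≈ -75.9852431.
T_3 ≈ -91.1701389.
M_3 − T_3 ≈ 15.18490.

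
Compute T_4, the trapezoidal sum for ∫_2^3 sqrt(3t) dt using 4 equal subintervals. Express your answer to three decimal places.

2.733

Δt = (3 − 2)/4 = 0.25.
f(2) ≈ 2.449, f(2.25) ≈ 2.598, f(2.5) ≈ 2.739, f(2.75) ≈ 2.872, f(3) ≈ 3.000.
T_4 = (Δt/2)·[f(t_0) + 2f(t_1) + 2f(t_2) + 2f(t_3) + f(t_4)].
Sum ≈ 2.733.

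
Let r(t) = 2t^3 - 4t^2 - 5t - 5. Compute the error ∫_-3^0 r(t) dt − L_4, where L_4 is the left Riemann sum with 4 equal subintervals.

31.78125

Exact integral: ∫_-3^0 r(t) dt = -69.
L_4 = -100.78125.
Error = -69 − (-100.78125) = 31.78125.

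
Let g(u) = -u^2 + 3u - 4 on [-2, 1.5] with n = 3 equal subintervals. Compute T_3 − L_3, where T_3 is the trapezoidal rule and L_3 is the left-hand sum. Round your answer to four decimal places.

7.1458

T_3 ≈ -21.210648.
L_3 ≈ -28.356481.
T_3 − L_3 ≈ 7.1458.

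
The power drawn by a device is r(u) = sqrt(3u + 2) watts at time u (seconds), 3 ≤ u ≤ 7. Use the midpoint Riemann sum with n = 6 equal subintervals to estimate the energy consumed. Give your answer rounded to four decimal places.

16.4073

Δu = (7 − 3)/6 = 2/3.
Midpoints: 10/3, 4, 14/3, 16/3, 6, 20/3.
r(10/3) ≈ 3.4641, r(4) ≈ 3.7417, r(14/3) ≈ 4.0000, r(16/3) ≈ 4.2426, r(6) ≈ 4.4721, r(20/3) ≈ 4.6904.
Sum = Δu · [r(10/3) + r(4) + r(14/3) + ...].
Sum ≈ 16.4073.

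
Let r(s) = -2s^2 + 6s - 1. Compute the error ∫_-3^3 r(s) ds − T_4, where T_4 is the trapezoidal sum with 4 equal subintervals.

4.5

Exact integral: ∫_-3^3 r(s) ds = -42.
T_4 = -46.5.
Error = -42 − (-46.5) = 4.5.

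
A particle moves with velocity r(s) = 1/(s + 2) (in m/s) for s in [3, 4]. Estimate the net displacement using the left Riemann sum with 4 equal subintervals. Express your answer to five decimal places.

Δs = (4 − 3)/4 = 0.25.
Left endpoints: 3, 3.25, 3.5, 3.75.
r(3) = 0.2, r(3.25) = 4/21, r(3.5) = 2/11, r(3.75) = 4/23.
Sum = Δs · [r(3) + r(3.25) + r(3.5) + r(3.75)].
Sum ≈ 0.18655.

0.18655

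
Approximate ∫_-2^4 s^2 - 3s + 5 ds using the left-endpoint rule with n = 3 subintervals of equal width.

Δs = (4 − (-2))/3 = 2.
Left endpoints: -2, 0, 2.
f(-2) = 15, f(0) = 5, f(2) = 3.
Sum = Δs · [f(-2) + f(0) + f(2)].
Sum = 46.

46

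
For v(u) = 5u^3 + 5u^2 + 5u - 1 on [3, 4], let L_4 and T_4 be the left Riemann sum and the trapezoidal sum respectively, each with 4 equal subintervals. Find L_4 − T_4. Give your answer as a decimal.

L_4 = 269.390625.
T_4 = 297.515625.
L_4 − T_4 = -28.125.

-28.125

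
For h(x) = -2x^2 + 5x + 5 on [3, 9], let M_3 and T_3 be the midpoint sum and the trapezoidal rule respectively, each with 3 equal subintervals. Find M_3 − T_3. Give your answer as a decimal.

M_3 = -254.
T_3 = -266.
M_3 − T_3 = 12.

12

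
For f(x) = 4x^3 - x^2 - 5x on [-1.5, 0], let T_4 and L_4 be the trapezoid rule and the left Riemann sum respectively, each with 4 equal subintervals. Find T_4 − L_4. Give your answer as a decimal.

T_4 = -0.9140625.
L_4 = -2.4609375.
T_4 − L_4 = 1.546875.

1.546875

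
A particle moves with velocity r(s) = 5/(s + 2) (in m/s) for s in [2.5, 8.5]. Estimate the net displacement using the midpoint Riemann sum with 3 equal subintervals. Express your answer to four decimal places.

4.2041

Δs = (8.5 − 2.5)/3 = 2.
Midpoints: 3.5, 5.5, 7.5.
r(3.5) = 10/11, r(5.5) = 2/3, r(7.5) = 10/19.
Sum = Δs · [r(3.5) + r(5.5) + r(7.5)].
Sum ≈ 4.2041.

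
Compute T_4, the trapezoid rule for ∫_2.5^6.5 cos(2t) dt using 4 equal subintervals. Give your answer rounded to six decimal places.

Δt = (6.5 − 2.5)/4 = 1.
f(2.5) ≈ 0.283662, f(3.5) ≈ 0.753902, f(4.5) ≈ -0.911130, f(5.5) ≈ 0.004426, f(6.5) ≈ 0.907447.
T_4 = (Δt/2)·[f(t_0) + 2f(t_1) + 2f(t_2) + 2f(t_3) + f(t_4)].
Sum ≈ 0.442752.

0.442752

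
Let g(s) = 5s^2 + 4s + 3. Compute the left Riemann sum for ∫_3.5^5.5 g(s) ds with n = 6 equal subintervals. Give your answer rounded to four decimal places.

231.6852

Δs = (5.5 − 3.5)/6 = 1/3.
Left endpoints: 3.5, 23/6, 25/6, 4.5, 29/6, 31/6.
g(3.5) = 78.25, g(23/6) = 3305/36, g(25/6) = 3833/36, g(4.5) = 122.25, g(29/6) = 5009/36, g(31/6) = 5657/36.
Sum = Δs · [g(3.5) + g(23/6) + g(25/6) + ...].
Sum ≈ 231.6852.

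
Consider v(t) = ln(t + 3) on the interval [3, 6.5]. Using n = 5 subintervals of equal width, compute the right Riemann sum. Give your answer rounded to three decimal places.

7.295

Δt = (6.5 − 3)/5 = 0.7.
Right endpoints: 3.7, 4.4, 5.1, 5.8, 6.5.
v(3.7) ≈ 1.902, v(4.4) ≈ 2.001, v(5.1) ≈ 2.092, v(5.8) ≈ 2.175, v(6.5) ≈ 2.251.
Sum = Δt · [v(3.7) + v(4.4) + v(5.1) + v(5.8) + v(6.5)].
Sum ≈ 7.295.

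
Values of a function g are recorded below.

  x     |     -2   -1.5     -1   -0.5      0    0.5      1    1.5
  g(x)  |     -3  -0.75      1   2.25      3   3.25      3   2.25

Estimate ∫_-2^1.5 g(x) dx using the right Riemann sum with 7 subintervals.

Δx = 0.5.
Sum = 0.5·[(-0.75) + 1 + 2.25 + 3 + 3.25 + 3 + 2.25] = 7.

7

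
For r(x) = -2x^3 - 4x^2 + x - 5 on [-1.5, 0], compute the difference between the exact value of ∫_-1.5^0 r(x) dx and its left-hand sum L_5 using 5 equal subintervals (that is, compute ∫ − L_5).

0.55125

Exact integral: ∫_-1.5^0 r(x) dx = -10.59375.
L_5 = -11.145.
Error = -10.59375 − (-11.145) = 0.55125.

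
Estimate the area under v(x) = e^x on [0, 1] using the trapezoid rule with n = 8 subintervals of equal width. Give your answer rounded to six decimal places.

Δx = (1 − 0)/8 = 0.125.
v(0) ≈ 1.000000, v(0.125) ≈ 1.133148, v(0.25) ≈ 1.284025, v(0.375) ≈ 1.454991, v(0.5) ≈ 1.648721, v(0.625) ≈ 1.868246, v(0.75) ≈ 2.117000, v(0.875) ≈ 2.398875, v(1) ≈ 2.718282.
T_8 = (Δx/2)·[v(x_0) + 2v(x_1) + ... + 2v(x_{7}) + v(x_8)].
Sum ≈ 1.720519.

1.720519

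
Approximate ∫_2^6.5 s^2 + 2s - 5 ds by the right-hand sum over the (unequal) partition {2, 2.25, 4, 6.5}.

Subinterval widths: 0.25, 1.75, 2.5.
Right endpoints: 2.25, 4, 6.5.
f(2.25) = 4.5625, f(4) = 19, f(6.5) = 50.25.
Sum = Σ Δs_i · f(s_i).
Sum = 160.015625.

160.015625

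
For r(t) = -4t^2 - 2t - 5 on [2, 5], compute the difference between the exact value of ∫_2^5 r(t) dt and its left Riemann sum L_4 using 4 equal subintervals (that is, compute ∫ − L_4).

-32.625

Exact integral: ∫_2^5 r(t) dt = -192.
L_4 = -159.375.
Error = -192 − (-159.375) = -32.625.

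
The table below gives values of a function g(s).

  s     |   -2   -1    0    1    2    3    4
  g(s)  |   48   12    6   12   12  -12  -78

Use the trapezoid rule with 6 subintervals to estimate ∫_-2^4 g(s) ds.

15

Δs = 1.
T_6 = (1/2)·[48 + 2·12 + 2·6 + 2·12 + 2·12 + 2·(-12) + (-78)] = 15.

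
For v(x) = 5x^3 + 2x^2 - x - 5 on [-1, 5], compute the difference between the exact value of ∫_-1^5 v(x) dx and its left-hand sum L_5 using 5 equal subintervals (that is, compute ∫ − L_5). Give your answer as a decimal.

Exact integral: ∫_-1^5 v(x) dx = 822.
L_5 = 464.88.
Error = 822 − 464.88 = 357.12.

357.12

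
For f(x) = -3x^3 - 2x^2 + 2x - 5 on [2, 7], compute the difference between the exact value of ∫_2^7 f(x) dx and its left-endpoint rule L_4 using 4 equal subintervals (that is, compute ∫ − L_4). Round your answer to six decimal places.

-622.786458

Exact integral: ∫_2^7 f(x) dx ≈ -1992.08333333.
L_4 = -1369.296875.
Error ≈ -1992.08333333 − (-1369.296875) ≈ -622.786458.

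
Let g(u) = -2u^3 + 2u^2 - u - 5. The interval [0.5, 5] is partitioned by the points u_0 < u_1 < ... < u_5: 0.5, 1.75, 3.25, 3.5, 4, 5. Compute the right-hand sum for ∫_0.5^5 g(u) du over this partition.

-377.7890625

Subinterval widths: 1.25, 1.5, 0.25, 0.5, 1.
Right endpoints: 1.75, 3.25, 3.5, 4, 5.
g(1.75) = -11.34375, g(3.25) = -55.78125, g(3.5) = -69.75, g(4) = -105, g(5) = -210.
Sum = Σ Δu_i · g(u_i).
Sum = -377.7890625.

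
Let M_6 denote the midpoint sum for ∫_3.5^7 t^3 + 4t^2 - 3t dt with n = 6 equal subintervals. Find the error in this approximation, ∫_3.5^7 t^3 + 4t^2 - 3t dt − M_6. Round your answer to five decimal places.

1.96014

Exact integral: ∫_3.5^7 f(t) dt ≈ 907.7760417.
M_6 ≈ 905.8158999.
Error ≈ 907.7760417 − 905.8158999 ≈ 1.96014.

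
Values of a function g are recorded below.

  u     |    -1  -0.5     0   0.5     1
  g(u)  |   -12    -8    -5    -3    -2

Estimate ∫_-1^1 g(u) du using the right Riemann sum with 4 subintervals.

-9

Δu = 0.5.
Sum = 0.5·[(-8) + (-5) + (-3) + (-2)] = -9.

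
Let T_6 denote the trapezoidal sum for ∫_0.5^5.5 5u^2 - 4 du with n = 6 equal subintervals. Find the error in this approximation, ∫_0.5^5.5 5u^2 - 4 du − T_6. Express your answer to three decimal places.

Exact integral: ∫_0.5^5.5 f(u) du ≈ 257.08333.
T_6 ≈ 259.97685.
Error ≈ 257.08333 − 259.97685 ≈ -2.894.

-2.894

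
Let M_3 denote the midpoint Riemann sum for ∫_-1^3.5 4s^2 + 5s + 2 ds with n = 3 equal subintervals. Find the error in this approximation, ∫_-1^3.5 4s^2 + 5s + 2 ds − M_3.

3.375

Exact integral: ∫_-1^3.5 f(s) ds = 95.625.
M_3 = 92.25.
Error = 95.625 − 92.25 = 3.375.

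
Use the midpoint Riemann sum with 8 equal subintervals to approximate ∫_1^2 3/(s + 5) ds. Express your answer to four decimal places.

0.4624

Δs = (2 − 1)/8 = 0.125.
Midpoints: 1.0625, 1.1875, 1.3125, 1.4375, 1.5625, 1.6875, 1.8125, 1.9375.
f(1.0625) = 48/97, f(1.1875) = 16/33, f(1.3125) = 48/101, f(1.4375) = 48/103, f(1.5625) = 16/35, f(1.6875) = 48/107, f(1.8125) = 48/109, f(1.9375) = 16/37.
Sum = Δs · [f(1.0625) + f(1.1875) + f(1.3125) + ...].
Sum ≈ 0.4624.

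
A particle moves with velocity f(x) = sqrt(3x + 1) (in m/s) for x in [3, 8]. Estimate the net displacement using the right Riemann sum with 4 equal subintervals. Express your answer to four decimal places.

21.8765

Δx = (8 − 3)/4 = 1.25.
Right endpoints: 4.25, 5.5, 6.75, 8.
f(4.25) ≈ 3.7081, f(5.5) ≈ 4.1833, f(6.75) ≈ 4.6098, f(8) ≈ 5.0000.
Sum = Δx · [f(4.25) + f(5.5) + f(6.75) + f(8)].
Sum ≈ 21.8765.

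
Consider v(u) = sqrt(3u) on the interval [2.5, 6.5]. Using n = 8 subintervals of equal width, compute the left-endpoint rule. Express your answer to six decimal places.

14.147481

Δu = (6.5 − 2.5)/8 = 0.5.
Left endpoints: 2.5, 3, 3.5, 4, 4.5, 5, 5.5, 6.
v(2.5) ≈ 2.738613, v(3) ≈ 3.000000, v(3.5) ≈ 3.240370, v(4) ≈ 3.464102, v(4.5) ≈ 3.674235, v(5) ≈ 3.872983, v(5.5) ≈ 4.062019, v(6) ≈ 4.242641.
Sum = Δu · [v(2.5) + v(3) + v(3.5) + ...].
Sum ≈ 14.147481.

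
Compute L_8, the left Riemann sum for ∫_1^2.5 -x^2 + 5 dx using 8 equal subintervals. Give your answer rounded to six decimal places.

Δx = (2.5 − 1)/8 = 0.1875.
Left endpoints: 1, 1.1875, 1.375, 1.5625, 1.75, 1.9375, 2.125, 2.3125.
f(1) = 4, f(1.1875) = 3.58984375, f(1.375) = 3.109375, f(1.5625) = 2.55859375, f(1.75) = 1.9375, f(1.9375) = 1.24609375, f(2.125) = 0.484375, f(2.3125) = -0.34765625.
Sum = Δx · [f(1) + f(1.1875) + f(1.375) + ...].
Sum ≈ 3.108398.

3.108398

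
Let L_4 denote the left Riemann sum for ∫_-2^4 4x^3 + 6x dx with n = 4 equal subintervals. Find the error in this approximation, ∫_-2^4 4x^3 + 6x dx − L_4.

216

Exact integral: ∫_-2^4 f(x) dx = 276.
L_4 = 60.
Error = 276 − 60 = 216.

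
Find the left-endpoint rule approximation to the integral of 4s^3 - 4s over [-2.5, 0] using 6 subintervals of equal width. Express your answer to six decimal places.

-38.585069

Δs = (0 − (-2.5))/6 = 5/12.
Left endpoints: -2.5, -25/12, -5/3, -1.25, -5/6, -5/12.
f(-2.5) = -52.5, f(-25/12) = -12025/432, f(-5/3) = -320/27, f(-1.25) = -2.8125, f(-5/6) = 55/54, f(-5/12) = 595/432.
Sum = Δs · [f(-2.5) + f(-25/12) + f(-5/3) + ...].
Sum ≈ -38.585069.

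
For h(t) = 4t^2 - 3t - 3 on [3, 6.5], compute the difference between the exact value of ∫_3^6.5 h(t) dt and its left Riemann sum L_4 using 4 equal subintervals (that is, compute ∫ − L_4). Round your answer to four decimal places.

Exact integral: ∫_3^6.5 h(t) dt ≈ 269.791667.
L_4 = 217.984375.
Error ≈ 269.791667 − 217.984375 ≈ 51.8073.

51.8073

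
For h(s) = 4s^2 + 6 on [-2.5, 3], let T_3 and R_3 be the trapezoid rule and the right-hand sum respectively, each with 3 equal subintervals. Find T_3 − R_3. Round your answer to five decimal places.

-10.08333

T_3 ≈ 102.1574074.
R_3 ≈ 112.2407407.
T_3 − R_3 ≈ -10.08333.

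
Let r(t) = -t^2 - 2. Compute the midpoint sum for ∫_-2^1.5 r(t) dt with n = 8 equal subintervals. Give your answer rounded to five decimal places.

-10.73584

Δt = (1.5 − (-2))/8 = 0.4375.
Midpoints: -1.78125, -1.34375, -0.90625, -0.46875, -0.03125, 0.40625, 0.84375, 1.28125.
r(-1.78125) = -5297/1024, r(-1.34375) = -3897/1024, r(-0.90625) = -2889/1024, r(-0.46875) = -2273/1024, r(-0.03125) = -2049/1024, r(0.40625) = -2217/1024, r(0.84375) = -2777/1024, r(1.28125) = -3729/1024.
Sum = Δt · [r(-1.78125) + r(-1.34375) + r(-0.90625) + ...].
Sum ≈ -10.73584.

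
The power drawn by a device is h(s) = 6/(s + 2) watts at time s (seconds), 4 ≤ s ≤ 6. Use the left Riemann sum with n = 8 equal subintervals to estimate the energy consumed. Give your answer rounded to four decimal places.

1.7577

Δs = (6 − 4)/8 = 0.25.
Left endpoints: 4, 4.25, 4.5, 4.75, 5, 5.25, 5.5, 5.75.
h(4) = 1, h(4.25) = 0.96, h(4.5) = 12/13, h(4.75) = 8/9, h(5) = 6/7, h(5.25) = 24/29, h(5.5) = 0.8, h(5.75) = 24/31.
Sum = Δs · [h(4) + h(4.25) + h(4.5) + ...].
Sum ≈ 1.7577.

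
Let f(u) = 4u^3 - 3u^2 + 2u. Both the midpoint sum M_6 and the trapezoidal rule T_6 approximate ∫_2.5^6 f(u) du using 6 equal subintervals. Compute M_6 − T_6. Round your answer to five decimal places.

-14.29167

M_6 ≈ 1081.5486111.
T_6 ≈ 1095.8402778.
M_6 − T_6 ≈ -14.29167.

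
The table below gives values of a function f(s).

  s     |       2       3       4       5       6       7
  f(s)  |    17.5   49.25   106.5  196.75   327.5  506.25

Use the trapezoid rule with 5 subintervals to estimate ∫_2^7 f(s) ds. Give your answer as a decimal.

941.875

Δs = 1.
T_5 = (1/2)·[17.5 + 2·49.25 + 2·106.5 + 2·196.75 + 2·327.5 + 506.25] = 941.875.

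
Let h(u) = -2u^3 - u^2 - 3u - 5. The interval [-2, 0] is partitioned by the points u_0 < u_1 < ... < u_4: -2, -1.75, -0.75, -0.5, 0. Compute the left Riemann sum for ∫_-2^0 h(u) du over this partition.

8.7890625

Subinterval widths: 0.25, 1, 0.25, 0.5.
Left endpoints: -2, -1.75, -0.75, -0.5.
h(-2) = 13, h(-1.75) = 7.90625, h(-0.75) = -2.46875, h(-0.5) = -3.5.
Sum = Σ Δu_i · h(u_i).
Sum = 8.7890625.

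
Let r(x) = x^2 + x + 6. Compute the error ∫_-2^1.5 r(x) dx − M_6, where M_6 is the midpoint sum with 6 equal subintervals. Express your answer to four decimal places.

0.0992

Exact integral: ∫_-2^1.5 r(x) dx ≈ 23.916667.
M_6 ≈ 23.817419.
Error ≈ 23.916667 − 23.817419 ≈ 0.0992.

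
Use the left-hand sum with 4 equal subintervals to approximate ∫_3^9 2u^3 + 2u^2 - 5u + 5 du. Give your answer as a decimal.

2505

Δu = (9 − 3)/4 = 1.5.
Left endpoints: 3, 4.5, 6, 7.5.
f(3) = 62, f(4.5) = 205.25, f(6) = 479, f(7.5) = 923.75.
Sum = Δu · [f(3) + f(4.5) + f(6) + f(7.5)].
Sum = 2505.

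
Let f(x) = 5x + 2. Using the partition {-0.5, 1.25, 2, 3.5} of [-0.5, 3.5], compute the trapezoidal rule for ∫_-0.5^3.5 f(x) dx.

Subinterval widths: 1.75, 0.75, 1.5.
f(-0.5) = -0.5, f(1.25) = 8.25, f(2) = 12, f(3.5) = 19.5.
On each subinterval the trapezoid contributes (Δx_i/2)·[f(x_{i-1}) + f(x_i)].
Sum = 38.

38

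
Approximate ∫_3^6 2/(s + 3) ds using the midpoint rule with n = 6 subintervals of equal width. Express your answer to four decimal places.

Δs = (6 − 3)/6 = 0.5.
Midpoints: 3.25, 3.75, 4.25, 4.75, 5.25, 5.75.
f(3.25) = 0.32, f(3.75) = 8/27, f(4.25) = 8/29, f(4.75) = 8/31, f(5.25) = 8/33, f(5.75) = 8/35.
Sum = Δs · [f(3.25) + f(3.75) + f(4.25) + ...].
Sum ≈ 0.8106.

0.8106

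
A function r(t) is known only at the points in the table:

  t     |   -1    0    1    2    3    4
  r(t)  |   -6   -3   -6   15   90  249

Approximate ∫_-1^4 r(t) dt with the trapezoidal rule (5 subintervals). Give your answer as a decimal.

217.5

Δt = 1.
T_5 = (1/2)·[(-6) + 2·(-3) + 2·(-6) + 2·15 + 2·90 + 249] = 217.5.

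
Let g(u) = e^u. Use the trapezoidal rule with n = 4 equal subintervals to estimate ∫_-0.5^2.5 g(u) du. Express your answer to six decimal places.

Δu = (2.5 − (-0.5))/4 = 0.75.
g(-0.5) ≈ 0.606531, g(0.25) ≈ 1.284025, g(1) ≈ 2.718282, g(1.75) ≈ 5.754603, g(2.5) ≈ 12.182494.
T_4 = (Δu/2)·[g(u_0) + 2g(u_1) + 2g(u_2) + 2g(u_3) + g(u_4)].
Sum ≈ 12.113567.

12.113567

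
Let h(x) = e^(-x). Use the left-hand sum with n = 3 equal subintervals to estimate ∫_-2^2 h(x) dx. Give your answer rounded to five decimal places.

Δx = (2 − (-2))/3 = 4/3.
Left endpoints: -2, -2/3, 2/3.
h(-2) ≈ 7.38906, h(-2/3) ≈ 1.94773, h(2/3) ≈ 0.51342.
Sum = Δx · [h(-2) + h(-2/3) + h(2/3)].
Sum ≈ 13.13361.

13.13361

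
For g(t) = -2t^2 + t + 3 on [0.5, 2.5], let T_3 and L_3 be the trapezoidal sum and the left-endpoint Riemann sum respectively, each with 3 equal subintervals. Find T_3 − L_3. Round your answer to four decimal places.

-3.3333

T_3 ≈ -1.629630.
L_3 ≈ 1.703704.
T_3 − L_3 ≈ -3.3333.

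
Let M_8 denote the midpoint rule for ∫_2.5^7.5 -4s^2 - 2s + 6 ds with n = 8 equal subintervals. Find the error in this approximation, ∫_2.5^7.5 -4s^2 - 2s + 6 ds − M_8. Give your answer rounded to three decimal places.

Exact integral: ∫_2.5^7.5 f(s) ds ≈ -561.66667.
M_8 = -561.015625.
Error ≈ -561.66667 − (-561.015625) ≈ -0.651.

-0.651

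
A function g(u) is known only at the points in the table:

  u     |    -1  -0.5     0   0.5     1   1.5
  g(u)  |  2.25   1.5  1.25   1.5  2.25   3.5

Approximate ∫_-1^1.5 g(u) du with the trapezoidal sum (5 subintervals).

Δu = 0.5.
T_5 = (0.5/2)·[2.25 + 2·1.5 + 2·1.25 + 2·1.5 + 2·2.25 + 3.5] = 4.6875.

4.6875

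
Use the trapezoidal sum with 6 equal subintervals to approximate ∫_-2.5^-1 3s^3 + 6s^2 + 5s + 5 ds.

Δs = (-1 − (-2.5))/6 = 0.25.
f(-2.5) = -16.875, f(-2.25) = -10.046875, f(-2) = -5, f(-1.75) = -1.453125, f(-1.5) = 0.875, f(-1.25) = 2.265625, f(-1) = 3.
T_6 = (Δs/2)·[f(s_0) + 2f(s_1) + ... + 2f(s_{5}) + f(s_6)].
Sum = -5.07421875.

-5.07421875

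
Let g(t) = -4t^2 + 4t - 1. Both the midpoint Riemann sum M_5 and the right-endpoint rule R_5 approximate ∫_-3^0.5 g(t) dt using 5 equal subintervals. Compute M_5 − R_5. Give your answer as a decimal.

-15.435

M_5 = -56.595.
R_5 = -41.16.
M_5 − R_5 = -15.435.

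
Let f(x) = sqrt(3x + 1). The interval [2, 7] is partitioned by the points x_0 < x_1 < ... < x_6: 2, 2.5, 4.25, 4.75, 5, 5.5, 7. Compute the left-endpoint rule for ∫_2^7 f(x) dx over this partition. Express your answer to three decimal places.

Subinterval widths: 0.5, 1.75, 0.5, 0.25, 0.5, 1.5.
Left endpoints: 2, 2.5, 4.25, 4.75, 5, 5.5.
f(2) ≈ 2.646, f(2.5) ≈ 2.915, f(4.25) ≈ 3.708, f(4.75) ≈ 3.905, f(5) ≈ 4.000, f(5.5) ≈ 4.183.
Sum = Σ Δx_i · f(x_i).
Sum ≈ 17.530.

17.530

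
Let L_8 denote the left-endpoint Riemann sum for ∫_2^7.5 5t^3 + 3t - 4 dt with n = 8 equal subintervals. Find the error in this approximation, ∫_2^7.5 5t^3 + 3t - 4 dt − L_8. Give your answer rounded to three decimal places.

Exact integral: ∫_2^7.5 f(t) dt = 3991.453125.
L_8 ≈ 3305.30396.
Error ≈ 3991.453125 − 3305.30396 ≈ 686.149.

686.149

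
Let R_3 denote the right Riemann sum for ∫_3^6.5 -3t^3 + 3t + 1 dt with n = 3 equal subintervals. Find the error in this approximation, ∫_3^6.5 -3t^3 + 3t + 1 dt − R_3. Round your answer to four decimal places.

Exact integral: ∫_3^6.5 f(t) dt = -1224.671875.
R_3 ≈ -1685.833333.
Error ≈ -1224.671875 − (-1685.833333) ≈ 461.1615.

461.1615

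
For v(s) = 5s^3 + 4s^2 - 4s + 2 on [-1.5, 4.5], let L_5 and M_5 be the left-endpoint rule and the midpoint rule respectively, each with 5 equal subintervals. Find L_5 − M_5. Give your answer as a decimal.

-255.06

L_5 = 334.11.
M_5 = 589.17.
L_5 − M_5 = -255.06.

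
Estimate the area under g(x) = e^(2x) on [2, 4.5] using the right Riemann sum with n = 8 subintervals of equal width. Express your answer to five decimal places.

Δx = (4.5 − 2)/8 = 0.3125.
Right endpoints: 2.3125, 2.625, 2.9375, 3.25, 3.5625, 3.875, 4.1875, 4.5.
g(2.3125) ≈ 102.00277, g(2.625) ≈ 190.56627, g(2.9375) ≈ 356.02466, g(3.25) ≈ 665.14163, g(3.5625) ≈ 1242.64817, g(3.875) ≈ 2321.57241, g(4.1875) ≈ 4337.26828, g(4.5) ≈ 8103.08393.
Sum = Δx · [g(2.3125) + g(2.625) + g(2.9375) + ...].
Sum ≈ 5411.97129.

5411.97129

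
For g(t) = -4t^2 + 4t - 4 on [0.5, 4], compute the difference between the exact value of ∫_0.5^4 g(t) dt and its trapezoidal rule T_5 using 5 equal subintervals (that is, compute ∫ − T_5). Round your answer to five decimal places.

1.14333

Exact integral: ∫_0.5^4 g(t) dt ≈ -67.6666667.
T_5 = -68.81.
Error ≈ -67.6666667 − (-68.81) ≈ 1.14333.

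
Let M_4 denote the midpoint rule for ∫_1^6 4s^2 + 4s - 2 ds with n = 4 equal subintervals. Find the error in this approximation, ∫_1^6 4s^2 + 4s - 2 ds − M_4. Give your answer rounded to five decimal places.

Exact integral: ∫_1^6 f(s) ds ≈ 346.6666667.
M_4 = 344.0625.
Error ≈ 346.6666667 − 344.0625 ≈ 2.60417.

2.60417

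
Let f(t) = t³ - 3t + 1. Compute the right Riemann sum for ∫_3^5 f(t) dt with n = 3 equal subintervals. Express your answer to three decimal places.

146.444

Δt = (5 − 3)/3 = 2/3.
Right endpoints: 11/3, 13/3, 5.
f(11/3) = 1061/27, f(13/3) = 1873/27, f(5) = 111.
Sum = Δt · [f(11/3) + f(13/3) + f(5)].
Sum ≈ 146.444.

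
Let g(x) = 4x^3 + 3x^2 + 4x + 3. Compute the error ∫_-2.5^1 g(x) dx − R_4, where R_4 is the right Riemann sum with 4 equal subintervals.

Exact integral: ∫_-2.5^1 g(x) dx = -21.4375.
R_4 = 4.2109375.
Error = -21.4375 − 4.2109375 = -25.6484375.

-25.6484375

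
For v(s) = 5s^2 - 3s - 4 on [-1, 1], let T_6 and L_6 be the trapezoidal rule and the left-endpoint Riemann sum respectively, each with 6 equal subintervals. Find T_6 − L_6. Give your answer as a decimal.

-1

T_6 ≈ -4.48148.
L_6 ≈ -3.48148.
T_6 − L_6 = -1.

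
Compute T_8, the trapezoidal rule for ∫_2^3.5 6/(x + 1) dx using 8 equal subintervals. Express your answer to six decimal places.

2.433875

Δx = (3.5 − 2)/8 = 0.1875.
f(2) = 2, f(2.1875) = 32/17, f(2.375) = 16/9, f(2.5625) = 32/19, f(2.75) = 1.6, f(2.9375) = 32/21, f(3.125) = 16/11, f(3.3125) = 32/23, f(3.5) = 4/3.
T_8 = (Δx/2)·[f(x_0) + 2f(x_1) + ... + 2f(x_{7}) + f(x_8)].
Sum ≈ 2.433875.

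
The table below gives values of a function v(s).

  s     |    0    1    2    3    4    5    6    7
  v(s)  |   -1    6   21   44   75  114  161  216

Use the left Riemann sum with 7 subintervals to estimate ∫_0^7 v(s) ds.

Δs = 1.
Sum = 1·[(-1) + 6 + 21 + 44 + 75 + 114 + 161] = 420.

420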